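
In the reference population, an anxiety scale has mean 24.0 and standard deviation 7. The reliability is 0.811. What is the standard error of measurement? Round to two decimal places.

SEM = SD · √(1 − ρ) = 7 × √0.189 = 7 × 0.4347 = 3.043

3.04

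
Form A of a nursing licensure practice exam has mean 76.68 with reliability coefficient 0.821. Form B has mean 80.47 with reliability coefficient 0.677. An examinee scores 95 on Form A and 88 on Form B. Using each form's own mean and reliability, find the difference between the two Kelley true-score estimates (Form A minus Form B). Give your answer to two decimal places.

T̂_A = 0.821(95) + 0.179(76.68) = 91.7207
T̂_B = 0.677(88) + 0.323(80.47) = 85.5678
T̂_A − T̂_B = 6.1529

6.15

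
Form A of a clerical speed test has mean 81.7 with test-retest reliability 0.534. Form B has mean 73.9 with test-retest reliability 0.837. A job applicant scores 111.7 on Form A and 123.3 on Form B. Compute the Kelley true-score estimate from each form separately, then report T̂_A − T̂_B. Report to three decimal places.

T̂_A = 0.534(111.7) + 0.466(81.7) = 97.72000
T̂_B = 0.837(123.3) + 0.163(73.9) = 115.24780
T̂_A − T̂_B = -17.52780

-17.528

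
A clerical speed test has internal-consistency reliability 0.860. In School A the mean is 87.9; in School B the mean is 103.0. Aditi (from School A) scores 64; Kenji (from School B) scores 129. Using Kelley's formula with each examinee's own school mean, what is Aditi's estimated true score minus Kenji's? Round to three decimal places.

-58.014

T̂_Aditi = 0.860(64) + 0.140(87.9) = 67.34600
T̂_Kenji = 0.860(129) + 0.140(103.0) = 125.36000
Difference = 67.34600 − 125.36000 = -58.01400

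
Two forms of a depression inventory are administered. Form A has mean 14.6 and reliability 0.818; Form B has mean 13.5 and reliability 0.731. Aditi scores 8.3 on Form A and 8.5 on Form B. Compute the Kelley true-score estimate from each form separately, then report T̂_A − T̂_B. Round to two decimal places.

T̂_A = 0.818(8.3) + 0.182(14.6) = 9.4466
T̂_B = 0.731(8.5) + 0.269(13.5) = 9.8450
T̂_A − T̂_B = -0.3984

-0.40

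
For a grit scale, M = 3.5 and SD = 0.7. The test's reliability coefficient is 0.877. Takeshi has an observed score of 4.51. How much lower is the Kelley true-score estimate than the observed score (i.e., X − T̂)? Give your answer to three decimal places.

T̂ = ρX + (1 − ρ)μ
  = 0.877 × 4.51 + 0.123 × 3.5
  = 3.95527 + 0.4305
  = 4.38577
  ≈ 4.3858
X − T̂ = 4.51 − 4.3858 = 0.1242 → 0.124

0.124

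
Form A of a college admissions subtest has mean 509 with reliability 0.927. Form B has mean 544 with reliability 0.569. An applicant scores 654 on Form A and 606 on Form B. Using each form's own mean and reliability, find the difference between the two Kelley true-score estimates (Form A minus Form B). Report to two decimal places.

64.14

T̂_A = 0.927(654) + 0.073(509) = 643.4150
T̂_B = 0.569(606) + 0.431(544) = 579.2780
T̂_A − T̂_B = 64.1370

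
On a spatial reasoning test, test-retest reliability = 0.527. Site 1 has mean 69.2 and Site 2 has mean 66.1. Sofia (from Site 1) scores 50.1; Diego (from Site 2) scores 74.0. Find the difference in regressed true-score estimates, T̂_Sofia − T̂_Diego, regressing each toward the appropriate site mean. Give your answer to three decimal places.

T̂_Sofia = 0.527(50.1) + 0.473(69.2) = 59.13430
T̂_Diego = 0.527(74.0) + 0.473(66.1) = 70.26330
Difference = 59.13430 − 70.26330 = -11.12900

-11.129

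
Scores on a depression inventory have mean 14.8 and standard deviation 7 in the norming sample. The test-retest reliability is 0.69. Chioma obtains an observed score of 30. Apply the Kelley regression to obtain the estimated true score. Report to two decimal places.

25.29

T̂ = ρX + (1 − ρ)μ
  = 0.69 × 30 + 0.31 × 14.8
  = 20.70 + 4.588
  = 25.288
  ≈ 25.29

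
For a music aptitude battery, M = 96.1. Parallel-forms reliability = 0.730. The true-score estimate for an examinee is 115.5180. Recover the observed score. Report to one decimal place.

T̂ = ρX + (1 − ρ)μ  ⇒  X = (T̂ − (1 − ρ)μ) / ρ
X = (115.5180 − 0.270 × 96.1) / 0.730 = (115.5180 − 25.9470) / 0.730 = 89.5710 / 0.730 = 122.700

122.7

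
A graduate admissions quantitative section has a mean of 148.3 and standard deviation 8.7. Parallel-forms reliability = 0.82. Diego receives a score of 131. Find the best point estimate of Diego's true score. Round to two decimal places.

134.11

T̂ = ρX + (1 − ρ)μ
  = 0.82 × 131 + 0.18 × 148.3
  = 107.42 + 26.694
  = 134.114
  ≈ 134.11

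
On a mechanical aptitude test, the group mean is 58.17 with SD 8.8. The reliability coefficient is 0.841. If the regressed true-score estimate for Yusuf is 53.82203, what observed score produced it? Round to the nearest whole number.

T̂ = ρX + (1 − ρ)μ  ⇒  X = (T̂ − (1 − ρ)μ) / ρ
X = (53.82203 − 0.159 × 58.17) / 0.841 = (53.82203 − 9.24903) / 0.841 = 44.57300 / 0.841 = 53.00

53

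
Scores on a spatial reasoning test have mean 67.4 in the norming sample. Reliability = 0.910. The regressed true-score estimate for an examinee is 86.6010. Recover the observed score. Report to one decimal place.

T̂ = ρX + (1 − ρ)μ  ⇒  X = (T̂ − (1 − ρ)μ) / ρ
X = (86.6010 − 0.090 × 67.4) / 0.910 = (86.6010 − 6.0660) / 0.910 = 80.5350 / 0.910 = 88.500

88.5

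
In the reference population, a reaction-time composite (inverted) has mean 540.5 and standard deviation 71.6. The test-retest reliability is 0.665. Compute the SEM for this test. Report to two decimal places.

SEM = SD · √(1 − ρ) = 71.6 × √0.335 = 71.6 × 0.5788 = 41.441

41.44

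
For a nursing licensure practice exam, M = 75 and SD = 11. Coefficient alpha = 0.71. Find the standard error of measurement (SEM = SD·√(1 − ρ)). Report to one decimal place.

SEM = SD · √(1 − ρ) = 11 × √0.29 = 11 × 0.5385 = 5.924

5.9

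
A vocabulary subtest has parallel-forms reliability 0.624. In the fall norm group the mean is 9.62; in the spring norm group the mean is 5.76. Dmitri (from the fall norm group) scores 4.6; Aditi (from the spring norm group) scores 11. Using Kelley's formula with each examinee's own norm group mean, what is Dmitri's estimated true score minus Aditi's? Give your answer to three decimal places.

-2.542

T̂_Dmitri = 0.624(4.6) + 0.376(9.62) = 6.48752
T̂_Aditi = 0.624(11) + 0.376(5.76) = 9.02976
Difference = 6.48752 − 9.02976 = -2.54224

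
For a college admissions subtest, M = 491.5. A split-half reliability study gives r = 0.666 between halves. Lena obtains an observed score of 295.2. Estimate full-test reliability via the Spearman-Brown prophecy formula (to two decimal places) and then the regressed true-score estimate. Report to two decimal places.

Spearman-Brown: ρ = 2r/(1 + r) = 2(0.666)/(1 + 0.666) = 1.3320/1.666 = 0.7995 → 0.80
T̂ = ρX + (1 − ρ)μ
  = 0.80 × 295.2 + 0.20 × 491.5
  = 236.160 + 98.300
  = 334.460
  ≈ 334.46

334.46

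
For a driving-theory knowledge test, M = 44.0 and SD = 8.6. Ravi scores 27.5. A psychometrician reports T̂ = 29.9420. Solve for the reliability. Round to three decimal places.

T̂ = ρX + (1 − ρ)μ  ⇒  T̂ − μ = ρ(X − μ)
ρ = (T̂ − μ)/(X − μ) = (29.9420 − 44.0) / (27.5 − 44.0) = -14.0580 / -16.5 = 0.85200

0.852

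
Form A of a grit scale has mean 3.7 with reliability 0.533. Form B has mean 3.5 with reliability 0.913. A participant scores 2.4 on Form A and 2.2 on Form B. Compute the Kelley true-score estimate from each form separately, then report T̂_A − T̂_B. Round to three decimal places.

T̂_A = 0.533(2.4) + 0.467(3.7) = 3.00710
T̂_B = 0.913(2.2) + 0.087(3.5) = 2.31310
T̂_A − T̂_B = 0.69400

0.694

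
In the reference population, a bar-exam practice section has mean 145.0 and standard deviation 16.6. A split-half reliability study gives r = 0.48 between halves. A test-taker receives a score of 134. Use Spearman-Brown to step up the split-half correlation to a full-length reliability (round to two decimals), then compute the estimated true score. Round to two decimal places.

Spearman-Brown: ρ = 2r/(1 + r) = 2(0.48)/(1 + 0.48) = 0.960/1.48 = 0.6486 → 0.65
T̂ = 0.65(134) + 0.35(145.0) = 87.10 + 50.750 = 137.850 → 137.85

137.85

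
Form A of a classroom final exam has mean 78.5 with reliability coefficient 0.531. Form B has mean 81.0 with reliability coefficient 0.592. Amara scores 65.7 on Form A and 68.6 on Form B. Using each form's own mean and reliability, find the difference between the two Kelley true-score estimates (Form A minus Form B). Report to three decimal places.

-1.956

T̂_A = 0.531(65.7) + 0.469(78.5) = 71.70320
T̂_B = 0.592(68.6) + 0.408(81.0) = 73.65920
T̂_A − T̂_B = -1.95600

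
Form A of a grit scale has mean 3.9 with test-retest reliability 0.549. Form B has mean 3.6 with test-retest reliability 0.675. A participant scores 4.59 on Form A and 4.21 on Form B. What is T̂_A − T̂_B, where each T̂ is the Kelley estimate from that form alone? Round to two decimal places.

T̂_A = 0.549(4.59) + 0.451(3.9) = 4.2788
T̂_B = 0.675(4.21) + 0.325(3.6) = 4.0118
T̂_A − T̂_B = 0.2671

0.27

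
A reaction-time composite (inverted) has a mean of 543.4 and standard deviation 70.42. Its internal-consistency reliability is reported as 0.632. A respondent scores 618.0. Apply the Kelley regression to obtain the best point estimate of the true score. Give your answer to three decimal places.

T̂ = 0.632(618.0) + 0.368(543.4) = 390.5760 + 199.9712 = 590.5472 → 590.547

590.547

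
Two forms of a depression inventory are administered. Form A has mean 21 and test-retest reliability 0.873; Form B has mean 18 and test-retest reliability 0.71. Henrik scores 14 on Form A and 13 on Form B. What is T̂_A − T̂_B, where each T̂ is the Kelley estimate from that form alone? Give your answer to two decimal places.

T̂_A = 0.873(14) + 0.127(21) = 14.8890
T̂_B = 0.71(13) + 0.29(18) = 14.4500
T̂_A − T̂_B = 0.4390

0.44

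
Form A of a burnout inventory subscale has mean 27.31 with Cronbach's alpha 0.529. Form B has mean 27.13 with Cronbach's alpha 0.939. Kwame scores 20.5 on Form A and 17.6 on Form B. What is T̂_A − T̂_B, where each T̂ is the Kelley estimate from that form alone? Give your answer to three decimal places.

T̂_A = 0.529(20.5) + 0.471(27.31) = 23.70751
T̂_B = 0.939(17.6) + 0.061(27.13) = 18.18133
T̂_A − T̂_B = 5.52618

5.526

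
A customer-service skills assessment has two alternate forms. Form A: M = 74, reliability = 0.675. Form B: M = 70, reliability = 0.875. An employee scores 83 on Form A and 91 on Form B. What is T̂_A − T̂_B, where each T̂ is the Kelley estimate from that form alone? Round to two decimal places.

-8.30

T̂_A = 0.675(83) + 0.325(74) = 80.0750
T̂_B = 0.875(91) + 0.125(70) = 88.3750
T̂_A − T̂_B = -8.3000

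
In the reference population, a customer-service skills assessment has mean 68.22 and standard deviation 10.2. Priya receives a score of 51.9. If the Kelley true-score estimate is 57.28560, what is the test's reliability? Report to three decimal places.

T̂ = ρX + (1 − ρ)μ  ⇒  T̂ − μ = ρ(X − μ)
ρ = (T̂ − μ)/(X − μ) = (57.28560 − 68.22) / (51.9 − 68.22) = -10.93440 / -16.32 = 0.67000

0.670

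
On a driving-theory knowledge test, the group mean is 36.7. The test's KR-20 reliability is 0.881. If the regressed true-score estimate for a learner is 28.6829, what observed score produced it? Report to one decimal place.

27.6

T̂ = ρX + (1 − ρ)μ  ⇒  X = (T̂ − (1 − ρ)μ) / ρ
X = (28.6829 − 0.119 × 36.7) / 0.881 = (28.6829 − 4.3673) / 0.881 = 24.3156 / 0.881 = 27.600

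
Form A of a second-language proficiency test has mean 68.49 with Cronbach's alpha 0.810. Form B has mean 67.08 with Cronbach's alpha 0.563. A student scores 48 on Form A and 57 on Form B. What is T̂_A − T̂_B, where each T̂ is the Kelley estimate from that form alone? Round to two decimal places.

-9.51

T̂_A = 0.810(48) + 0.190(68.49) = 51.8931
T̂_B = 0.563(57) + 0.437(67.08) = 61.4050
T̂_A − T̂_B = -9.5119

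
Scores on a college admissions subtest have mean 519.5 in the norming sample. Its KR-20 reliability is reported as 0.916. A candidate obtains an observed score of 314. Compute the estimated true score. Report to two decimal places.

331.26

T̂ = 0.916(314) + 0.084(519.5) = 287.624 + 43.6380 = 331.262 → 331.26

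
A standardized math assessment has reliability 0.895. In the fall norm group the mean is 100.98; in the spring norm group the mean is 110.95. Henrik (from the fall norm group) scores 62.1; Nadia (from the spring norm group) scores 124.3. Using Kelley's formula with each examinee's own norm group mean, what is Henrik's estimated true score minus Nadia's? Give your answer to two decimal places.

-56.72

T̂_Henrik = 0.895(62.1) + 0.105(100.98) = 66.1824
T̂_Nadia = 0.895(124.3) + 0.105(110.95) = 122.8982
Difference = 66.1824 − 122.8982 = -56.7158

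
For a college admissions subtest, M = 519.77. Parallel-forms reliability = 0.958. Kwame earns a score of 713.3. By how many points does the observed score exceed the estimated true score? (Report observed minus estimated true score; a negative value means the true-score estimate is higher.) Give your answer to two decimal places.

T̂ = 0.958(713.3) + 0.042(519.77) = 683.3414 + 21.83034 = 705.1717 → 705.172
X − T̂ = 713.3 − 705.172 = 8.128 → 8.13

8.13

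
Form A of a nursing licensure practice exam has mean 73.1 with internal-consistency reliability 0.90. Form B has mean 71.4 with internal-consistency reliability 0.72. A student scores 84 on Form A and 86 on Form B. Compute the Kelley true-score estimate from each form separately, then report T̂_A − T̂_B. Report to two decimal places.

1.00

T̂_A = 0.90(84) + 0.10(73.1) = 82.9100
T̂_B = 0.72(86) + 0.28(71.4) = 81.9120
T̂_A − T̂_B = 0.9980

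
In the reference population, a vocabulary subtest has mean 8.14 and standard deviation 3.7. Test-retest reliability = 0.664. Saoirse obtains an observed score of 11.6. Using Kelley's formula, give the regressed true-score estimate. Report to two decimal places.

T̂ = ρX + (1 − ρ)μ
  = 0.664 × 11.6 + 0.336 × 8.14
  = 7.7024 + 2.73504
  = 10.437
  ≈ 10.44

10.44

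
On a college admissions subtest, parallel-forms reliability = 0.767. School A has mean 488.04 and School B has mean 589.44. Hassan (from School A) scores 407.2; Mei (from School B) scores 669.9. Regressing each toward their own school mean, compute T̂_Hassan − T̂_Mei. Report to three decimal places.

T̂_Hassan = 0.767(407.2) + 0.233(488.04) = 426.03572
T̂_Mei = 0.767(669.9) + 0.233(589.44) = 651.15282
Difference = 426.03572 − 651.15282 = -225.11710

-225.117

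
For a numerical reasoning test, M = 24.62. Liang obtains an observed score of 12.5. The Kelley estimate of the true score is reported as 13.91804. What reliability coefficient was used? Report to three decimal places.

0.883

T̂ = ρX + (1 − ρ)μ  ⇒  T̂ − μ = ρ(X − μ)
ρ = (T̂ − μ)/(X − μ) = (13.91804 − 24.62) / (12.5 − 24.62) = -10.70196 / -12.12 = 0.88300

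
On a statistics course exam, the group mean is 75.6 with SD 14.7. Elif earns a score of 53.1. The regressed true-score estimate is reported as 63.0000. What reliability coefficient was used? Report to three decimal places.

0.560

T̂ = ρX + (1 − ρ)μ  ⇒  T̂ − μ = ρ(X − μ)
ρ = (T̂ − μ)/(X − μ) = (63.0000 − 75.6) / (53.1 − 75.6) = -12.6000 / -22.5 = 0.56000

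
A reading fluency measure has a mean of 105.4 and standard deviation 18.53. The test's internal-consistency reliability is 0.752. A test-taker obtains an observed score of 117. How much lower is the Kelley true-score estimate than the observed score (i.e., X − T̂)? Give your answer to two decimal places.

T̂ = ρX + (1 − ρ)μ
  = 0.752 × 117 + 0.248 × 105.4
  = 87.984 + 26.1392
  = 114.1232
  ≈ 114.123
X − T̂ = 117 − 114.123 = 2.877 → 2.88

2.88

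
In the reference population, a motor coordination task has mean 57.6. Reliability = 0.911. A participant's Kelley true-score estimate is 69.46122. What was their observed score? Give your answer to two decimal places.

70.62

T̂ = ρX + (1 − ρ)μ  ⇒  X = (T̂ − (1 − ρ)μ) / ρ
X = (69.46122 − 0.089 × 57.6) / 0.911 = (69.46122 − 5.1264) / 0.911 = 64.33482 / 0.911 = 70.6200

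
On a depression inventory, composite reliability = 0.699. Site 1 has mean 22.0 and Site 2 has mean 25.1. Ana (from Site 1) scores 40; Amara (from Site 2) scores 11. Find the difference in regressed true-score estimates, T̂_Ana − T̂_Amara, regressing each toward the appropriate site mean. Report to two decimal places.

19.34

T̂_Ana = 0.699(40) + 0.301(22.0) = 34.5820
T̂_Amara = 0.699(11) + 0.301(25.1) = 15.2441
Difference = 34.5820 − 15.2441 = 19.3379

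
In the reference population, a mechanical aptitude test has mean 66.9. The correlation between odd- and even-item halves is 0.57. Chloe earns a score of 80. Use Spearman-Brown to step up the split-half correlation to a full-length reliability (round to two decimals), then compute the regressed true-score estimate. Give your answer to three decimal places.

Spearman-Brown: ρ = 2r/(1 + r) = 2(0.57)/(1 + 0.57) = 1.140/1.57 = 0.7261 → 0.73
Kelley's formula gives T̂ = 0.73·80 + 0.27·66.9 = 58.40 + 18.063 = 76.4630.

76.463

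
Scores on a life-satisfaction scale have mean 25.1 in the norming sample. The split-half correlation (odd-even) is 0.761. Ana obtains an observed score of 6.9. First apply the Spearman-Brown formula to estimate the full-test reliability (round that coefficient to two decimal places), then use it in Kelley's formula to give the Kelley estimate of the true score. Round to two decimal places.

Spearman-Brown: ρ = 2r/(1 + r) = 2(0.761)/(1 + 0.761) = 1.5220/1.761 = 0.8643 → 0.86
T̂ = ρX + (1 − ρ)μ
  = 0.86 × 6.9 + 0.14 × 25.1
  = 5.934 + 3.514
  = 9.448
  ≈ 9.45

9.45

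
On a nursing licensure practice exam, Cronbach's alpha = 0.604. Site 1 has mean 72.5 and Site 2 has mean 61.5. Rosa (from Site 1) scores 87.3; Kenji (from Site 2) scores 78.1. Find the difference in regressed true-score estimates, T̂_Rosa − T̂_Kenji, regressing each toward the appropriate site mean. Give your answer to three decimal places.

T̂_Rosa = 0.604(87.3) + 0.396(72.5) = 81.43920
T̂_Kenji = 0.604(78.1) + 0.396(61.5) = 71.52640
Difference = 81.43920 − 71.52640 = 9.91280

9.913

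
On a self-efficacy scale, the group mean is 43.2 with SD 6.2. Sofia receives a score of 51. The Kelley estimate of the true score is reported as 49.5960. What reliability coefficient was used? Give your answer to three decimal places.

T̂ = ρX + (1 − ρ)μ  ⇒  T̂ − μ = ρ(X − μ)
ρ = (T̂ − μ)/(X − μ) = (49.5960 − 43.2) / (51 − 43.2) = 6.3960 / 7.8 = 0.82000

0.820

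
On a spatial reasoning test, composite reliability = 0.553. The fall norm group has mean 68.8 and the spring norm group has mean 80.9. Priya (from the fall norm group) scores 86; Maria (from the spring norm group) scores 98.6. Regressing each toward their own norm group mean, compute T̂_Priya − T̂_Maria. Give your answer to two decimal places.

-12.38

T̂_Priya = 0.553(86) + 0.447(68.8) = 78.3116
T̂_Maria = 0.553(98.6) + 0.447(80.9) = 90.6881
Difference = 78.3116 − 90.6881 = -12.3765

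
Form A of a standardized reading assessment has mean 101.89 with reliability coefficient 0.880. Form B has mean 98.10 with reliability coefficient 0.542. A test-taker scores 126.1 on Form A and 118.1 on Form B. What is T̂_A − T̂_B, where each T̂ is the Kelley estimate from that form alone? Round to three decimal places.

14.255

T̂_A = 0.880(126.1) + 0.120(101.89) = 123.19480
T̂_B = 0.542(118.1) + 0.458(98.10) = 108.94000
T̂_A − T̂_B = 14.25480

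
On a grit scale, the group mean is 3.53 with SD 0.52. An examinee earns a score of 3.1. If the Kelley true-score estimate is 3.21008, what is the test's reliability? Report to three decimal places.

T̂ = ρX + (1 − ρ)μ  ⇒  T̂ − μ = ρ(X − μ)
ρ = (T̂ − μ)/(X − μ) = (3.21008 − 3.53) / (3.1 − 3.53) = -0.31992 / -0.43 = 0.74400

0.744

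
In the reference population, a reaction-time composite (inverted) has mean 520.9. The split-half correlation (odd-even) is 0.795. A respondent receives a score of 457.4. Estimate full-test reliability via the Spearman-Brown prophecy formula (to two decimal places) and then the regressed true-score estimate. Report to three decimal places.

Spearman-Brown: ρ = 2r/(1 + r) = 2(0.795)/(1 + 0.795) = 1.5900/1.795 = 0.8858 → 0.89
Regress the observed score toward the mean by the unreliability: T̂ = 0.89·457.4 + 0.11·520.9 = 407.086 + 57.299 = 464.3850.

464.385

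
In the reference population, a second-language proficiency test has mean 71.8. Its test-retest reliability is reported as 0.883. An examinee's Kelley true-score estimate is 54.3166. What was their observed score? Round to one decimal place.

T̂ = ρX + (1 − ρ)μ  ⇒  X = (T̂ − (1 − ρ)μ) / ρ
X = (54.3166 − 0.117 × 71.8) / 0.883 = (54.3166 − 8.4006) / 0.883 = 45.9160 / 0.883 = 52.000

52.0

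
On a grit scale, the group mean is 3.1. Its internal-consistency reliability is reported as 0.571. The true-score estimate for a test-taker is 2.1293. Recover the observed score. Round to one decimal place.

1.4

T̂ = ρX + (1 − ρ)μ  ⇒  X = (T̂ − (1 − ρ)μ) / ρ
X = (2.1293 − 0.429 × 3.1) / 0.571 = (2.1293 − 1.3299) / 0.571 = 0.7994 / 0.571 = 1.400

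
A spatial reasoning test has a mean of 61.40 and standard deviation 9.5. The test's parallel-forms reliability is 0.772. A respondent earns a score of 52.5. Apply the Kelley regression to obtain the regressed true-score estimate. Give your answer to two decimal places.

54.53

T̂ = ρX + (1 − ρ)μ
  = 0.772 × 52.5 + 0.228 × 61.40
  = 40.5300 + 13.99920
  = 54.529
  ≈ 54.53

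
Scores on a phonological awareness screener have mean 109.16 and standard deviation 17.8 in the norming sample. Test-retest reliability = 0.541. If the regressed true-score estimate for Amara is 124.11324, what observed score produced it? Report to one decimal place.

T̂ = ρX + (1 − ρ)μ  ⇒  X = (T̂ − (1 − ρ)μ) / ρ
X = (124.11324 − 0.459 × 109.16) / 0.541 = (124.11324 − 50.10444) / 0.541 = 74.00880 / 0.541 = 136.800

136.8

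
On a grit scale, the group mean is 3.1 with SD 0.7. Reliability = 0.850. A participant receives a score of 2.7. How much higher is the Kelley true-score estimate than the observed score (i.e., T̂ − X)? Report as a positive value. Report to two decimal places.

0.06

Regress the observed score toward the mean by the unreliability: T̂ = 0.850·2.7 + 0.150·3.1 = 2.2950 + 0.4650 = 2.7600.
T̂ − X = 2.760 − 2.7 = 0.060 → 0.06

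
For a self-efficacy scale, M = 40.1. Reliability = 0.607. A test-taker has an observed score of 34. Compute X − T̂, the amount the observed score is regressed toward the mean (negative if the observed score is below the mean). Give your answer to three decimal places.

-2.397

T̂ = ρX + (1 − ρ)μ
  = 0.607 × 34 + 0.393 × 40.1
  = 20.638 + 15.7593
  = 36.39730
  ≈ 36.3973
X − T̂ = 34 − 36.3973 = -2.3973 → -2.397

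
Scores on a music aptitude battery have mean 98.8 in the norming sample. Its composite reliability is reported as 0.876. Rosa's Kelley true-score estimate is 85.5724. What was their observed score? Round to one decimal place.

83.7

T̂ = ρX + (1 − ρ)μ  ⇒  X = (T̂ − (1 − ρ)μ) / ρ
X = (85.5724 − 0.124 × 98.8) / 0.876 = (85.5724 − 12.2512) / 0.876 = 73.3212 / 0.876 = 83.700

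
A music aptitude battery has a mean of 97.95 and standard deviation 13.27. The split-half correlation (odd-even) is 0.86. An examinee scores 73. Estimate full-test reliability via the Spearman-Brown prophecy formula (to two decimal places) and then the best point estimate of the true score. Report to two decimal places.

75.00

Spearman-Brown: ρ = 2r/(1 + r) = 2(0.86)/(1 + 0.86) = 1.720/1.86 = 0.9247 → 0.92
Weight the observed score by reliability and the mean by (1 − reliability): T̂ = 0.92·73 + 0.08·97.95 = 67.16 + 7.8360 = 74.996.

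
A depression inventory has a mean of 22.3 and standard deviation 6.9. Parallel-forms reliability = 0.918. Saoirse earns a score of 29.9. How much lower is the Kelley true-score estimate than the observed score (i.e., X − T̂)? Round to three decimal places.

Regress the observed score toward the mean by the unreliability: T̂ = 0.918·29.9 + 0.082·22.3 = 27.4482 + 1.8286 = 29.27680.
X − T̂ = 29.9 − 29.2768 = 0.6232 → 0.623

0.623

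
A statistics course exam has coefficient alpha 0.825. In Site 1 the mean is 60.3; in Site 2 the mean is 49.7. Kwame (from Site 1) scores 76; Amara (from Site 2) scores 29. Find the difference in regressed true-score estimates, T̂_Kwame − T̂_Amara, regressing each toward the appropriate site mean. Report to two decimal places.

T̂_Kwame = 0.825(76) + 0.175(60.3) = 73.2525
T̂_Amara = 0.825(29) + 0.175(49.7) = 32.6225
Difference = 73.2525 − 32.6225 = 40.6300

40.63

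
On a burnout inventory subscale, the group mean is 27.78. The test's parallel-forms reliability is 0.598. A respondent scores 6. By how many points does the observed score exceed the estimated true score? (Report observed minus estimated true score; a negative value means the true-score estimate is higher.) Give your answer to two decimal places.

-8.76

T̂ = ρX + (1 − ρ)μ
  = 0.598 × 6 + 0.402 × 27.78
  = 3.588 + 11.16756
  = 14.7556
  ≈ 14.756
X − T̂ = 6 − 14.756 = -8.756 → -8.76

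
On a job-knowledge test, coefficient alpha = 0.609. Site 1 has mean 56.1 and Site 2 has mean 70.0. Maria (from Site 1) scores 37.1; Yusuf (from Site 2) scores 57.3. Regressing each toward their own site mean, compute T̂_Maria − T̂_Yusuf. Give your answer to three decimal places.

-17.737

T̂_Maria = 0.609(37.1) + 0.391(56.1) = 44.52900
T̂_Yusuf = 0.609(57.3) + 0.391(70.0) = 62.26570
Difference = 44.52900 − 62.26570 = -17.73670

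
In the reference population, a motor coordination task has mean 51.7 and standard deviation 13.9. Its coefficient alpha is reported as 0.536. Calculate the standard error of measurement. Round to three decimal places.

9.468

SEM = SD · √(1 − ρ) = 13.9 × √0.464 = 13.9 × 0.6812 = 9.4683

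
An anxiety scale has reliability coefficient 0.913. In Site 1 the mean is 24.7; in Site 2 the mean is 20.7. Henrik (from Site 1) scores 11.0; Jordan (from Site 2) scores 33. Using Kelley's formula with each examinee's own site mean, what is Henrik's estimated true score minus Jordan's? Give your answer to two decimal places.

T̂_Henrik = 0.913(11.0) + 0.087(24.7) = 12.1919
T̂_Jordan = 0.913(33) + 0.087(20.7) = 31.9299
Difference = 12.1919 − 31.9299 = -19.7380

-19.74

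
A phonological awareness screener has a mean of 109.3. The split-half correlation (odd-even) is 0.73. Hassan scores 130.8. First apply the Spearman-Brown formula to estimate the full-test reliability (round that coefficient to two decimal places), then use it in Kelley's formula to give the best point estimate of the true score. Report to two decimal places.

Spearman-Brown: ρ = 2r/(1 + r) = 2(0.73)/(1 + 0.73) = 1.460/1.73 = 0.8439 → 0.84
T̂ = 0.84(130.8) + 0.16(109.3) = 109.872 + 17.488 = 127.360 → 127.36

127.36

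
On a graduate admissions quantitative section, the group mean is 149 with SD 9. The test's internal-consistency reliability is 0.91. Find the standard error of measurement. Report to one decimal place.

SEM = SD · √(1 − ρ) = 9 × √0.09 = 9 × 0.3000 = 2.700

2.7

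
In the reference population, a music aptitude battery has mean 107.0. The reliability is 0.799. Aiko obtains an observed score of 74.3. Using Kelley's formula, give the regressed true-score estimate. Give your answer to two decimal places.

80.87

T̂ = 0.799(74.3) + 0.201(107.0) = 59.3657 + 21.5070 = 80.873 → 80.87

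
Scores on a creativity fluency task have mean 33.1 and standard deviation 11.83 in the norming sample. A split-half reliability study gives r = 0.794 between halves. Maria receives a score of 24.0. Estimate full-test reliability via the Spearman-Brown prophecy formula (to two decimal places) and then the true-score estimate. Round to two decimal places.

25.00

Spearman-Brown: ρ = 2r/(1 + r) = 2(0.794)/(1 + 0.794) = 1.5880/1.794 = 0.8852 → 0.89
Regress the observed score toward the mean by the unreliability: T̂ = 0.89·24.0 + 0.11·33.1 = 21.360 + 3.641 = 25.001.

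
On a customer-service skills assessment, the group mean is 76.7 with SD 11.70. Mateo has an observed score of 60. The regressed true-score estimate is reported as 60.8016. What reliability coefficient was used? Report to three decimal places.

0.952

T̂ = ρX + (1 − ρ)μ  ⇒  T̂ − μ = ρ(X − μ)
ρ = (T̂ − μ)/(X − μ) = (60.8016 − 76.7) / (60 − 76.7) = -15.8984 / -16.7 = 0.95200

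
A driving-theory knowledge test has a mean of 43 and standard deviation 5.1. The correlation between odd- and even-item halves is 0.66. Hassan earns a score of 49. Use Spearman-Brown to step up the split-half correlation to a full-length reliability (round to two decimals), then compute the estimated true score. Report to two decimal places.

47.80

Spearman-Brown: ρ = 2r/(1 + r) = 2(0.66)/(1 + 0.66) = 1.320/1.66 = 0.7952 → 0.80
Regress the observed score toward the mean by the unreliability: T̂ = 0.80·49 + 0.20·43 = 39.20 + 8.60 = 47.800.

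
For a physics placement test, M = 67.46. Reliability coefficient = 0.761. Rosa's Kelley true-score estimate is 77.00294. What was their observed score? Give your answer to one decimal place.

T̂ = ρX + (1 − ρ)μ  ⇒  X = (T̂ − (1 − ρ)μ) / ρ
X = (77.00294 − 0.239 × 67.46) / 0.761 = (77.00294 − 16.12294) / 0.761 = 60.88000 / 0.761 = 80.000

80.0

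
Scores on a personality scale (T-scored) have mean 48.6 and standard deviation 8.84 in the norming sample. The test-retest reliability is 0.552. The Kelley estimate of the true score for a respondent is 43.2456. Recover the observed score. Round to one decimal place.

38.9

T̂ = ρX + (1 − ρ)μ  ⇒  X = (T̂ − (1 − ρ)μ) / ρ
X = (43.2456 − 0.448 × 48.6) / 0.552 = (43.2456 − 21.7728) / 0.552 = 21.4728 / 0.552 = 38.900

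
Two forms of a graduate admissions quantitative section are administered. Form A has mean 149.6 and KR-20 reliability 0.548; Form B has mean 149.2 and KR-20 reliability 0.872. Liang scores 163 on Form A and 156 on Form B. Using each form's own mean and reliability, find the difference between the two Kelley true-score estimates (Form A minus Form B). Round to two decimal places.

T̂_A = 0.548(163) + 0.452(149.6) = 156.9432
T̂_B = 0.872(156) + 0.128(149.2) = 155.1296
T̂_A − T̂_B = 1.8136

1.81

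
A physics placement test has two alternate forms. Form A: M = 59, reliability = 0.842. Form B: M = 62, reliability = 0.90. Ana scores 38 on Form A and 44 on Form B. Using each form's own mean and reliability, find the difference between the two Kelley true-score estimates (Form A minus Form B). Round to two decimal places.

-4.48

T̂_A = 0.842(38) + 0.158(59) = 41.3180
T̂_B = 0.90(44) + 0.10(62) = 45.8000
T̂_A − T̂_B = -4.4820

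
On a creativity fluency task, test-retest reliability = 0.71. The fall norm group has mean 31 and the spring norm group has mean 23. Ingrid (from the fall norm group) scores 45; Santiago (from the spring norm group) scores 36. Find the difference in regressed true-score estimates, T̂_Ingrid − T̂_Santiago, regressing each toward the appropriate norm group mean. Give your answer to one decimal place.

T̂_Ingrid = 0.71(45) + 0.29(31) = 40.940
T̂_Santiago = 0.71(36) + 0.29(23) = 32.230
Difference = 40.940 − 32.230 = 8.710

8.7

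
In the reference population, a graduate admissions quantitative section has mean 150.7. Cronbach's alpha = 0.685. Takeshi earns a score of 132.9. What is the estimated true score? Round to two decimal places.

Weight the observed score by reliability and the mean by (1 − reliability): T̂ = 0.685·132.9 + 0.315·150.7 = 91.0365 + 47.4705 = 138.507.

138.51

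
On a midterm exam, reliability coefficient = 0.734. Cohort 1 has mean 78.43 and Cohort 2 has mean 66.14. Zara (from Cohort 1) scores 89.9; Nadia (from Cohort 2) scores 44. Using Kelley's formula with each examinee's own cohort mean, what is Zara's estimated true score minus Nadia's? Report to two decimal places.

T̂_Zara = 0.734(89.9) + 0.266(78.43) = 86.8490
T̂_Nadia = 0.734(44) + 0.266(66.14) = 49.8892
Difference = 86.8490 − 49.8892 = 36.9597

36.96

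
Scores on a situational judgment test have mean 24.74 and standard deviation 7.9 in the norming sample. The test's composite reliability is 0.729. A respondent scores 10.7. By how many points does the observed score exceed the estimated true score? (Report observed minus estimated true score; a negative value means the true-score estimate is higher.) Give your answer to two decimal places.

T̂ = ρX + (1 − ρ)μ
  = 0.729 × 10.7 + 0.271 × 24.74
  = 7.8003 + 6.70454
  = 14.5048
  ≈ 14.505
X − T̂ = 10.7 − 14.505 = -3.805 → -3.80

-3.80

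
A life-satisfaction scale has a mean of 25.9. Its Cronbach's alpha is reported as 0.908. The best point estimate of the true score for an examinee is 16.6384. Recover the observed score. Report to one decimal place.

T̂ = ρX + (1 − ρ)μ  ⇒  X = (T̂ − (1 − ρ)μ) / ρ
X = (16.6384 − 0.092 × 25.9) / 0.908 = (16.6384 − 2.3828) / 0.908 = 14.2556 / 0.908 = 15.700

15.7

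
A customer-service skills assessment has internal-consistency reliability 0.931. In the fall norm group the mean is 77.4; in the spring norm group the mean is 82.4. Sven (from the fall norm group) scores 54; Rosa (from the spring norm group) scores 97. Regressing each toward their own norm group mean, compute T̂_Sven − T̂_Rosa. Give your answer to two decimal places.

T̂_Sven = 0.931(54) + 0.069(77.4) = 55.6146
T̂_Rosa = 0.931(97) + 0.069(82.4) = 95.9926
Difference = 55.6146 − 95.9926 = -40.3780

-40.38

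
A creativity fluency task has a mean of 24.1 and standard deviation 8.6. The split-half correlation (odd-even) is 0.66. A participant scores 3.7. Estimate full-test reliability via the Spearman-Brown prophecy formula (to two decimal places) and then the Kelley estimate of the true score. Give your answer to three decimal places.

7.780

Spearman-Brown: ρ = 2r/(1 + r) = 2(0.66)/(1 + 0.66) = 1.320/1.66 = 0.7952 → 0.80
T̂ = ρX + (1 − ρ)μ
  = 0.80 × 3.7 + 0.20 × 24.1
  = 2.960 + 4.820
  = 7.7800
  ≈ 7.780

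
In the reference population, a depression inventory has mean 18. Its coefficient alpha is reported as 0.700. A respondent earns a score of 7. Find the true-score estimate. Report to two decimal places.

10.30

Weight the observed score by reliability and the mean by (1 − reliability): T̂ = 0.700·7 + 0.300·18 = 4.900 + 5.400 = 10.300.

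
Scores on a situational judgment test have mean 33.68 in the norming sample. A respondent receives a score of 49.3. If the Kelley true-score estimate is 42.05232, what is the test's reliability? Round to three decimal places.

T̂ = ρX + (1 − ρ)μ  ⇒  T̂ − μ = ρ(X − μ)
ρ = (T̂ − μ)/(X − μ) = (42.05232 − 33.68) / (49.3 − 33.68) = 8.37232 / 15.62 = 0.53600

0.536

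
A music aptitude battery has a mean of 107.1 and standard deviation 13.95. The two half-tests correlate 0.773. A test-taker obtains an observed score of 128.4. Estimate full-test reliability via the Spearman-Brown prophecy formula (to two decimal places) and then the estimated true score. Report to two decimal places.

Spearman-Brown: ρ = 2r/(1 + r) = 2(0.773)/(1 + 0.773) = 1.5460/1.773 = 0.8720 → 0.87
T̂ = 0.87(128.4) + 0.13(107.1) = 111.708 + 13.923 = 125.631 → 125.63

125.63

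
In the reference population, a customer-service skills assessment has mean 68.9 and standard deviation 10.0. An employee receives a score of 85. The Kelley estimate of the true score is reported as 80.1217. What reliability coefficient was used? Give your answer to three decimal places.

T̂ = ρX + (1 − ρ)μ  ⇒  T̂ − μ = ρ(X − μ)
ρ = (T̂ − μ)/(X − μ) = (80.1217 − 68.9) / (85 − 68.9) = 11.2217 / 16.1 = 0.69700

0.697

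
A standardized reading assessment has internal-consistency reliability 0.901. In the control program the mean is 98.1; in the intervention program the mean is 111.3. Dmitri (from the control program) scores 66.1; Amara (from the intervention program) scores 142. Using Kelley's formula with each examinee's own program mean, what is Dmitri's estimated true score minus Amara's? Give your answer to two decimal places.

T̂_Dmitri = 0.901(66.1) + 0.099(98.1) = 69.2680
T̂_Amara = 0.901(142) + 0.099(111.3) = 138.9607
Difference = 69.2680 − 138.9607 = -69.6927

-69.69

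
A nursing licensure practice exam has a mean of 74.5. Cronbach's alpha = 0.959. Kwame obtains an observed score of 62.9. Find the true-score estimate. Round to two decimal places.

63.38

Kelley's formula gives T̂ = 0.959·62.9 + 0.041·74.5 = 60.3211 + 3.0545 = 63.376.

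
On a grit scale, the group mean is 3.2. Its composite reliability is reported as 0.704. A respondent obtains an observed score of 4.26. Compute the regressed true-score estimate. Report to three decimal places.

3.946

T̂ = 0.704(4.26) + 0.296(3.2) = 2.99904 + 0.9472 = 3.9462 → 3.946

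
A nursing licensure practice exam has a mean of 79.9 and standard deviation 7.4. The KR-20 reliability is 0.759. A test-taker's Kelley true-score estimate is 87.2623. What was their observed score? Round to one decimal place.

T̂ = ρX + (1 − ρ)μ  ⇒  X = (T̂ − (1 − ρ)μ) / ρ
X = (87.2623 − 0.241 × 79.9) / 0.759 = (87.2623 − 19.2559) / 0.759 = 68.0064 / 0.759 = 89.600

89.6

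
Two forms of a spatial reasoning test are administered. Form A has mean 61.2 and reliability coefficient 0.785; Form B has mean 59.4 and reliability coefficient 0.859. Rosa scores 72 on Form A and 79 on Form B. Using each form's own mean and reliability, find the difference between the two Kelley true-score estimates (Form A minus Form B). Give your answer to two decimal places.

-6.56

T̂_A = 0.785(72) + 0.215(61.2) = 69.6780
T̂_B = 0.859(79) + 0.141(59.4) = 76.2364
T̂_A − T̂_B = -6.5584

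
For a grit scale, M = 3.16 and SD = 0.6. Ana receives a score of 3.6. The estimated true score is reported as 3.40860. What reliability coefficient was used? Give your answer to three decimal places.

0.565

T̂ = ρX + (1 − ρ)μ  ⇒  T̂ − μ = ρ(X − μ)
ρ = (T̂ − μ)/(X − μ) = (3.40860 − 3.16) / (3.6 − 3.16) = 0.24860 / 0.44 = 0.56500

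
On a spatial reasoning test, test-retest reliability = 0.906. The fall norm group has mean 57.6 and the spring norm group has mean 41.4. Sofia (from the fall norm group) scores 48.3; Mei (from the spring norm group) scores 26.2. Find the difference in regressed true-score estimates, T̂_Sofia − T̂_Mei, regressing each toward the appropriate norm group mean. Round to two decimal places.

21.55

T̂_Sofia = 0.906(48.3) + 0.094(57.6) = 49.1742
T̂_Mei = 0.906(26.2) + 0.094(41.4) = 27.6288
Difference = 49.1742 − 27.6288 = 21.5454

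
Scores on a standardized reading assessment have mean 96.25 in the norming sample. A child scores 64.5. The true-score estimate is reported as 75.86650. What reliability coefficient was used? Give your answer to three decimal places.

T̂ = ρX + (1 − ρ)μ  ⇒  T̂ − μ = ρ(X − μ)
ρ = (T̂ − μ)/(X − μ) = (75.86650 − 96.25) / (64.5 − 96.25) = -20.38350 / -31.75 = 0.64200

0.642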